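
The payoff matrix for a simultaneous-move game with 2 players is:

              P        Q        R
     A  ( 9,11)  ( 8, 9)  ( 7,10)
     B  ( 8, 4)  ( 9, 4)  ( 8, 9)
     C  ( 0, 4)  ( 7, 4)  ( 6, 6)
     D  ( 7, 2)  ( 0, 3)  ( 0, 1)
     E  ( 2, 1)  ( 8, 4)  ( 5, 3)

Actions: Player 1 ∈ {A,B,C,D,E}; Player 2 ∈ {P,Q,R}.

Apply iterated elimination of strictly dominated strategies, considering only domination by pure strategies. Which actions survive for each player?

P1 drop C (A beats it: P:9>0 Q:8>7 R:7>6)
P1 drop D (A beats it: P:9>7 Q:8>0 R:7>0)
P1 drop E (B beats it: P:8>2 Q:9>8 R:8>5)
P2 drop Q (R beats it: A:10>9 B:9>4)
P1→{A,B} P2→{P,R}

Survivors P1:{A,B} P2:{P,R}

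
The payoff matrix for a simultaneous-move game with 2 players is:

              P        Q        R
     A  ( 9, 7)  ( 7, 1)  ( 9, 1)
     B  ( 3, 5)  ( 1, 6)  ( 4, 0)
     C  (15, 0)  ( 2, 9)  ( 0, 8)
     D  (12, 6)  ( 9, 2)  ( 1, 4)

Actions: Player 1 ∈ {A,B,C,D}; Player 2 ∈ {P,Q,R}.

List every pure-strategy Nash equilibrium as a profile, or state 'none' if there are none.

(A,P): not NE [P1→C gives 15>9]
(A,Q): not NE [P1→D gives 9>7; P2→P gives 7>1]
(A,R): not NE [P2→P gives 7>1]
(B,P): not NE [P1→C gives 15>3; P2→Q gives 6>5]
(B,Q): not NE [P1→D gives 9>1]
(B,R): not NE [P1→A gives 9>4; P2→Q gives 6>0]
(C,P): not NE [P2→Q gives 9>0]
(C,Q): not NE [P1→D gives 9>2]
(C,R): not NE [P1→A gives 9>0; P2→Q gives 9>8]
(D,P): not NE [P1→C gives 15>12]
(D,Q): not NE [P2→P gives 6>2]
(D,R): not NE [P1→A gives 9>1; P2→P gives 6>4]

PSNE: ∅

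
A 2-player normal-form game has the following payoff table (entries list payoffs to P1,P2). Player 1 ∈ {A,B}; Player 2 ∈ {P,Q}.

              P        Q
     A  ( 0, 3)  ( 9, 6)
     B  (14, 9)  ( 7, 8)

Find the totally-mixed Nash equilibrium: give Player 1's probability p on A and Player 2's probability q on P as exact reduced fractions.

P1 mixes 1/4 on A; P2 mixes 1/8 on P

P1 indiff ⇒ q·0+(1-q)·9 = q·14+(1-q)·7 ⇒ q(-14) = (1-q)(-2) ⇒ q = 1/8
P2 indiff ⇒ p·3+(1-p)·9 = p·6+(1-p)·8 ⇒ p(-3) = (1-p)(-1) ⇒ p = 1/4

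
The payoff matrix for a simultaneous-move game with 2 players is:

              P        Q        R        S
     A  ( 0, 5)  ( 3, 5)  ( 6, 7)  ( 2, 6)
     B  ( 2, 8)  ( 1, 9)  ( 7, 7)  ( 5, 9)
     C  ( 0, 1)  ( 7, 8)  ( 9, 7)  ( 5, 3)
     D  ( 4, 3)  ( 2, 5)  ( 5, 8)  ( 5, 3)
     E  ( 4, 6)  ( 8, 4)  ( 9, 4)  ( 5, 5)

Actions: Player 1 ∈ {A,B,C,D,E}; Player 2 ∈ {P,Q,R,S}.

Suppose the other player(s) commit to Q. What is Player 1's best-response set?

u_1(A vs Q) = 3
u_1(B vs Q) = 1
u_1(C vs Q) = 7
u_1(D vs Q) = 2
u_1(E vs Q) = 8
max payoff 8 at {E}

BR_1 = {E}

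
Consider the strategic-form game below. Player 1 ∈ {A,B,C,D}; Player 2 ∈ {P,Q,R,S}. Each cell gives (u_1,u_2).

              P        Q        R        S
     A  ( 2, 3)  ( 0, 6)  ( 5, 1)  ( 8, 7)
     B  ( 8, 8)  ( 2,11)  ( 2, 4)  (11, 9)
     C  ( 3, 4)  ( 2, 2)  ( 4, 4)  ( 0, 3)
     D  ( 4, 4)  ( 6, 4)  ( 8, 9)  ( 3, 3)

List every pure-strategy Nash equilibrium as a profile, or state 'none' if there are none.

NE set: (D,R)

(A,P): not NE [P1→B gives 8>2; P2→S gives 7>3]
(A,Q): not NE [P1→D gives 6>0; P2→S gives 7>6]
(A,R): not NE [P1→D gives 8>5; P2→S gives 7>1]
(A,S): not NE [P1→B gives 11>8]
(B,P): not NE [P2→Q gives 11>8]
(B,Q): not NE [P1→D gives 6>2]
(B,R): not NE [P1→D gives 8>2; P2→Q gives 11>4]
(B,S): not NE [P2→Q gives 11>9]
(C,P): not NE [P1→B gives 8>3]
(C,Q): not NE [P1→D gives 6>2; P2→R gives 4>2]
(C,R): not NE [P1→D gives 8>4]
(C,S): not NE [P1→B gives 11>0; P2→R gives 4>3]
(D,P): not NE [P1→B gives 8>4; P2→R gives 9>4]
(D,Q): not NE [P2→R gives 9>4]
(D,R): NE
(D,S): not NE [P1→B gives 11>3; P2→R gives 9>3]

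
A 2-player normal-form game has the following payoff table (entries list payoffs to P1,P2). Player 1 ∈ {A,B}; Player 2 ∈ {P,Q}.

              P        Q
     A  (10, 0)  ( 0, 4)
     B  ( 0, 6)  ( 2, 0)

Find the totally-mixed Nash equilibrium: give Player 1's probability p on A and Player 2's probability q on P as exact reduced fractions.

P1 indiff ⇒ q·10+(1-q)·0 = q·0+(1-q)·2 ⇒ q(10) = (1-q)(2) ⇒ q = 1/6
P2 indiff ⇒ p·0+(1-p)·6 = p·4+(1-p)·0 ⇒ p(-4) = (1-p)(-6) ⇒ p = 3/5

P1 mixes 3/5 on A; P2 mixes 1/6 on P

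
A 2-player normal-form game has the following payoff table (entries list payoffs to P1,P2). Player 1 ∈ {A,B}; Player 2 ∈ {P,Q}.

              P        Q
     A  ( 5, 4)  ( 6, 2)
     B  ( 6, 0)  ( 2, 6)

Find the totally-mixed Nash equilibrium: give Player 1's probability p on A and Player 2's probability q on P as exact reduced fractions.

P1 indiff ⇒ q·5+(1-q)·6 = q·6+(1-q)·2 ⇒ q(-1) = (1-q)(-4) ⇒ q = 4/5
P2 indiff ⇒ p·4+(1-p)·0 = p·2+(1-p)·6 ⇒ p(2) = (1-p)(6) ⇒ p = 3/4

(p,q) = (3/4, 4/5)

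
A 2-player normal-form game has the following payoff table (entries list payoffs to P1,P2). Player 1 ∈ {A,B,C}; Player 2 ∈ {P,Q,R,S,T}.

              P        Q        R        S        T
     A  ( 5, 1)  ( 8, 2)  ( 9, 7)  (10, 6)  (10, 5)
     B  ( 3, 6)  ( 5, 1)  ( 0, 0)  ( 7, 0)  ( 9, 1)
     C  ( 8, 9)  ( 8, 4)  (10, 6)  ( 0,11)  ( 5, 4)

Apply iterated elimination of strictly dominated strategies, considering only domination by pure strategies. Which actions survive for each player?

IESDS → P1:{A,C} P2:{R,S}

P1 drop B (A beats it: P:5>3 Q:8>5 R:9>0 S:10>7 T:10>9)
P2 drop P (S beats it: A:6>1 C:11>9)
P2 drop Q (R beats it: A:7>2 C:6>4)
P2 drop T (R beats it: A:7>5 C:6>4)
P1→{A,C} P2→{R,S}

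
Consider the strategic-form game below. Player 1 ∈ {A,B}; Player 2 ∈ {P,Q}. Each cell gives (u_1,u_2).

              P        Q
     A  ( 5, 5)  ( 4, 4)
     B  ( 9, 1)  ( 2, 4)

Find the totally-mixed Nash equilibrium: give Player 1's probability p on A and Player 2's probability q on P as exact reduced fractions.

p=3/4, q=1/3

P1 indiff ⇒ q·5+(1-q)·4 = q·9+(1-q)·2 ⇒ q(-4) = (1-q)(-2) ⇒ q = 1/3
P2 indiff ⇒ p·5+(1-p)·1 = p·4+(1-p)·4 ⇒ p(1) = (1-p)(3) ⇒ p = 3/4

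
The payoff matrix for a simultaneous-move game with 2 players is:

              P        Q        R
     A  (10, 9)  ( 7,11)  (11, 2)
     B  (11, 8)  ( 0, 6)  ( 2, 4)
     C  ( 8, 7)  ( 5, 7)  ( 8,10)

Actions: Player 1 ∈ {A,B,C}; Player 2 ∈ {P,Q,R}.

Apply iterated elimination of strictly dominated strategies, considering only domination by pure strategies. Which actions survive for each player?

Survivors P1:{A,B} P2:{P,Q}

P1 drop C (A beats it: P:10>8 Q:7>5 R:11>8)
P2 drop R (P beats it: A:9>2 B:8>4)
P1→{A,B} P2→{P,Q}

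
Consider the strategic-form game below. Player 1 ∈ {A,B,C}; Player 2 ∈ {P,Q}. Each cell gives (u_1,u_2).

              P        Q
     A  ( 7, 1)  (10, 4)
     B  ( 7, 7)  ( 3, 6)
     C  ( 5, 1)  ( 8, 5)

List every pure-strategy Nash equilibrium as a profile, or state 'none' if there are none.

NE set: (A,Q), (B,P)

(A,P): not NE [P2→Q gives 4>1]
(A,Q): NE
(B,P): NE
(B,Q): not NE [P1→A gives 10>3; P2→P gives 7>6]
(C,P): not NE [P1→B gives 7>5; P2→Q gives 5>1]
(C,Q): not NE [P1→A gives 10>8]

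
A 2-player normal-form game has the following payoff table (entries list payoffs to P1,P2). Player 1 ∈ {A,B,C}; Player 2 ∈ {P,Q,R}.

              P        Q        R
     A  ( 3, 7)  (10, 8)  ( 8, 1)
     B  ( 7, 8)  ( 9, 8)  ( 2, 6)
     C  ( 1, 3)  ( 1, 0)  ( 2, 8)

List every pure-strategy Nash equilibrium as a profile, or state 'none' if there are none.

PSNE = {(A,Q), (B,P)}

(A,P): not NE [P1→B gives 7>3; P2→Q gives 8>7]
(A,Q): NE
(A,R): not NE [P2→Q gives 8>1]
(B,P): NE
(B,Q): not NE [P1→A gives 10>9]
(B,R): not NE [P1→A gives 8>2; P2→Q gives 8>6]
(C,P): not NE [P1→B gives 7>1; P2→R gives 8>3]
(C,Q): not NE [P1→A gives 10>1; P2→R gives 8>0]
(C,R): not NE [P1→A gives 8>2]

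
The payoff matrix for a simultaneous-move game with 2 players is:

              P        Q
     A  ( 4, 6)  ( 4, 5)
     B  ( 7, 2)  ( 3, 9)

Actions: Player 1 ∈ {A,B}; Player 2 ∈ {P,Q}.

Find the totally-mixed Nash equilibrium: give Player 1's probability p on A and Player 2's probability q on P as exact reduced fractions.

P1 mixes 7/8 on A; P2 mixes 1/4 on P

P1 indiff ⇒ q·4+(1-q)·4 = q·7+(1-q)·3 ⇒ q(-3) = (1-q)(-1) ⇒ q = 1/4
P2 indiff ⇒ p·6+(1-p)·2 = p·5+(1-p)·9 ⇒ p(1) = (1-p)(7) ⇒ p = 7/8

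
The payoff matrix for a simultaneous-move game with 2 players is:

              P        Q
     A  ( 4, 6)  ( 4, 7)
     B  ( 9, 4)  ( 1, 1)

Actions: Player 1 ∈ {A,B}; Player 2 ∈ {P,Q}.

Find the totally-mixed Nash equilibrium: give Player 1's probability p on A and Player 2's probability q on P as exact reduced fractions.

(p,q) = (3/4, 3/8)

P1 indiff ⇒ q·4+(1-q)·4 = q·9+(1-q)·1 ⇒ q(-5) = (1-q)(-3) ⇒ q = 3/8
P2 indiff ⇒ p·6+(1-p)·4 = p·7+(1-p)·1 ⇒ p(-1) = (1-p)(-3) ⇒ p = 3/4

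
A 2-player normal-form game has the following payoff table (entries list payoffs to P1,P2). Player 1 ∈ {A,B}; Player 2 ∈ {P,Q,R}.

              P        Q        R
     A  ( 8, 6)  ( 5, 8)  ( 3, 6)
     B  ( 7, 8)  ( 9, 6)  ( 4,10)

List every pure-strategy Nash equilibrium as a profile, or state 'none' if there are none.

Nash profiles: (B,R)

(A,P): not NE [P2→Q gives 8>6]
(A,Q): not NE [P1→B gives 9>5]
(A,R): not NE [P1→B gives 4>3; P2→Q gives 8>6]
(B,P): not NE [P1→A gives 8>7; P2→R gives 10>8]
(B,Q): not NE [P2→R gives 10>6]
(B,R): NE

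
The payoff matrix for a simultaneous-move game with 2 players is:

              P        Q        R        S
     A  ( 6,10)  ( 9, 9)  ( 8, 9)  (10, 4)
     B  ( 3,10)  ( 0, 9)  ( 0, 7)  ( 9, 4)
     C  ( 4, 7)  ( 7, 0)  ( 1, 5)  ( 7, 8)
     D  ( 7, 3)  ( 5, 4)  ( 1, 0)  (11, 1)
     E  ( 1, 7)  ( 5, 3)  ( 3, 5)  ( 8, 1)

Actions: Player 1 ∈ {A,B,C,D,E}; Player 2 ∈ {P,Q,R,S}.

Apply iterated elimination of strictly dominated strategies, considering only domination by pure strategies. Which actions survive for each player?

P1 drop B (A beats it: P:6>3 Q:9>0 R:8>0 S:10>9)
P1 drop C (A beats it: P:6>4 Q:9>7 R:8>1 S:10>7)
P1 drop E (A beats it: P:6>1 Q:9>5 R:8>3 S:10>8)
P2 drop R (P beats it: A:10>9 D:3>0)
P2 drop S (P beats it: A:10>4 D:3>1)
P1→{A,D} P2→{P,Q}

IESDS → P1:{A,D} P2:{P,Q}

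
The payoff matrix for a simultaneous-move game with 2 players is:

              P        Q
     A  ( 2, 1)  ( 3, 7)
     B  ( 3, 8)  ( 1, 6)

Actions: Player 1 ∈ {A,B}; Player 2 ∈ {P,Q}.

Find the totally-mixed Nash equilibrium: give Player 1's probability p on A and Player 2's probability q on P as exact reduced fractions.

(p,q) = (1/4, 2/3)

P1 indiff ⇒ q·2+(1-q)·3 = q·3+(1-q)·1 ⇒ q(-1) = (1-q)(-2) ⇒ q = 2/3
P2 indiff ⇒ p·1+(1-p)·8 = p·7+(1-p)·6 ⇒ p(-6) = (1-p)(-2) ⇒ p = 1/4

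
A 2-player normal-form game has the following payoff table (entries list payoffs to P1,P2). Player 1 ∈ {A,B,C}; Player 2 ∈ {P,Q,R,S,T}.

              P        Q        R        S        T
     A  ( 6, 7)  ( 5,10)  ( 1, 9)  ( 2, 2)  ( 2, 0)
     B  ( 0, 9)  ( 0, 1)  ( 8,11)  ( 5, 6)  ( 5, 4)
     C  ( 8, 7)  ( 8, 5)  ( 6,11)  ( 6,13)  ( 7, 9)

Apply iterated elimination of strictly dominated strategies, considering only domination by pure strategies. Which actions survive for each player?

Remaining: P1:{B,C} P2:{R,S}

P1 drop A (C beats it: P:8>6 Q:8>5 R:6>1 S:6>2 T:7>2)
P2 drop P (R beats it: B:11>9 C:11>7)
P2 drop Q (R beats it: B:11>1 C:11>5)
P2 drop T (R beats it: B:11>4 C:11>9)
P1→{B,C} P2→{R,S}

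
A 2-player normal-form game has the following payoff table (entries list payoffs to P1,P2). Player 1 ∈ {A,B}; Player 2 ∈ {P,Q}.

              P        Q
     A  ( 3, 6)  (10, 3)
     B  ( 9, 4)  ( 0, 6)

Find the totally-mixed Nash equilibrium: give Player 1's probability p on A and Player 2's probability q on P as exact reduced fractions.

P1 indiff ⇒ q·3+(1-q)·10 = q·9+(1-q)·0 ⇒ q(-6) = (1-q)(-10) ⇒ q = 5/8
P2 indiff ⇒ p·6+(1-p)·4 = p·3+(1-p)·6 ⇒ p(3) = (1-p)(2) ⇒ p = 2/5

(p,q) = (2/5, 5/8)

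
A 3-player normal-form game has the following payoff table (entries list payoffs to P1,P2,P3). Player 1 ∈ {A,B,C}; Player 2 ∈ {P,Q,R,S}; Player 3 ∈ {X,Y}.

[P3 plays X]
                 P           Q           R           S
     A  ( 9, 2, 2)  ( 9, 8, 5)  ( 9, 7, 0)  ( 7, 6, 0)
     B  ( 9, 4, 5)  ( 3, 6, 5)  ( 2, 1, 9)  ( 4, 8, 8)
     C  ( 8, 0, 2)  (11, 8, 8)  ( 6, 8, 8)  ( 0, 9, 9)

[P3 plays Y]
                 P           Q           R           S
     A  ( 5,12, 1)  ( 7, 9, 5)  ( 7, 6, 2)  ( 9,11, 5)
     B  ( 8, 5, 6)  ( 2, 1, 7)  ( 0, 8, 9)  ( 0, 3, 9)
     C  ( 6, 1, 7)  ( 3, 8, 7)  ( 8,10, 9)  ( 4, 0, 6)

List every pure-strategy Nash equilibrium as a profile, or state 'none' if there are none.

(A,P,X): not NE [P2→Q gives 8>2]
(A,P,Y): not NE [P1→B gives 8>5; P3→X gives 2>1]
(A,Q,X): not NE [P1→C gives 11>9]
(A,Q,Y): not NE [P2→P gives 12>9]
(A,R,X): not NE [P2→Q gives 8>7; P3→Y gives 2>0]
(A,R,Y): not NE [P1→C gives 8>7; P2→P gives 12>6]
(A,S,X): not NE [P2→Q gives 8>6; P3→Y gives 5>0]
(A,S,Y): not NE [P2→P gives 12>11]
(B,P,X): not NE [P2→S gives 8>4; P3→Y gives 6>5]
(B,P,Y): not NE [P2→R gives 8>5]
(B,Q,X): not NE [P1→C gives 11>3; P2→S gives 8>6; P3→Y gives 7>5]
(B,Q,Y): not NE [P1→A gives 7>2; P2→R gives 8>1]
(B,R,X): not NE [P1→A gives 9>2; P2→S gives 8>1]
(B,R,Y): not NE [P1→C gives 8>0]
(B,S,X): not NE [P1→A gives 7>4; P3→Y gives 9>8]
(B,S,Y): not NE [P1→A gives 9>0; P2→R gives 8>3]
(C,P,X): not NE [P1→B gives 9>8; P2→S gives 9>0; P3→Y gives 7>2]
(C,P,Y): not NE [P1→B gives 8>6; P2→R gives 10>1]
(C,Q,X): not NE [P2→S gives 9>8]
(C,Q,Y): not NE [P1→A gives 7>3; P2→R gives 10>8; P3→X gives 8>7]
(C,R,X): not NE [P1→A gives 9>6; P2→S gives 9>8; P3→Y gives 9>8]
(C,R,Y): NE
(C,S,X): not NE [P1→A gives 7>0]
(C,S,Y): not NE [P1→A gives 9>4; P2→R gives 10>0; P3→X gives 9>6]

Nash profiles: (C,R,Y)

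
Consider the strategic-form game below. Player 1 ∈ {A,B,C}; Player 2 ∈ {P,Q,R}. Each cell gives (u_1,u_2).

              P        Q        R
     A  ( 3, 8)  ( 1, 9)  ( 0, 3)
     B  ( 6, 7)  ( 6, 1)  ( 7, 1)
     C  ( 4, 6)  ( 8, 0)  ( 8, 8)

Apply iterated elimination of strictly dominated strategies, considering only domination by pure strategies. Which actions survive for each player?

Survivors P1:{B,C} P2:{P,R}

P1 drop A (B beats it: P:6>3 Q:6>1 R:7>0)
P2 drop Q (P beats it: B:7>1 C:6>0)
P1→{B,C} P2→{P,R}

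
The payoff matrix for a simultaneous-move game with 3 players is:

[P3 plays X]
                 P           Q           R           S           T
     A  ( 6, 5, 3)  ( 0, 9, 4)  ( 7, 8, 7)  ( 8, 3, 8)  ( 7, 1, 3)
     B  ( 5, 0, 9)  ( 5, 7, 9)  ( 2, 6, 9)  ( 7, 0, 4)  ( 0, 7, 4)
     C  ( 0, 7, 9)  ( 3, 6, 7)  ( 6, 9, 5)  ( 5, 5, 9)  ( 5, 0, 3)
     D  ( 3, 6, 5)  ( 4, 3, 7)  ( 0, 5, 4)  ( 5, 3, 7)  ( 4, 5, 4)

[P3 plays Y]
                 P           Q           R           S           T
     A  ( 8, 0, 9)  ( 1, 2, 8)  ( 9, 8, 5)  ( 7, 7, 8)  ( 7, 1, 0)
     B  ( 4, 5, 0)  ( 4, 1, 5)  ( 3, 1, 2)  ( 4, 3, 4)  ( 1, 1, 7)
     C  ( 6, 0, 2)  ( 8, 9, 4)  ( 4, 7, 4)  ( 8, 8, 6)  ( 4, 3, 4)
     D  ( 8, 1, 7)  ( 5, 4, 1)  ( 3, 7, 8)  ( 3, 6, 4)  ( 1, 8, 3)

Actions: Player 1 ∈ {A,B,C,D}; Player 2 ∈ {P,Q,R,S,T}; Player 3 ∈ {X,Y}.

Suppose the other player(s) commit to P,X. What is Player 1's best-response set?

P1 best: {A}

u_1(A vs P,X) = 6
u_1(B vs P,X) = 5
u_1(C vs P,X) = 0
u_1(D vs P,X) = 3
max payoff 6 at {A}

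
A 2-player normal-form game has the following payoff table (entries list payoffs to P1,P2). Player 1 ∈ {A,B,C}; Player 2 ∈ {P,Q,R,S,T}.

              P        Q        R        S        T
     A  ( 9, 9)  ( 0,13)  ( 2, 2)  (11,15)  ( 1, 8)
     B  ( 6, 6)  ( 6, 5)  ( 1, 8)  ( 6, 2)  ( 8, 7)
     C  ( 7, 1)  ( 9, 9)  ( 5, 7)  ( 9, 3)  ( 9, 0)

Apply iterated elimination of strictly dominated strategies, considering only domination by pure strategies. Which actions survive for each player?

P1 drop B (C beats it: P:7>6 Q:9>6 R:5>1 S:9>6 T:9>8)
P2 drop P (Q beats it: A:13>9 C:9>1)
P2 drop R (Q beats it: A:13>2 C:9>7)
P2 drop T (Q beats it: A:13>8 C:9>0)
P1→{A,C} P2→{Q,S}

IESDS → P1:{A,C} P2:{Q,S}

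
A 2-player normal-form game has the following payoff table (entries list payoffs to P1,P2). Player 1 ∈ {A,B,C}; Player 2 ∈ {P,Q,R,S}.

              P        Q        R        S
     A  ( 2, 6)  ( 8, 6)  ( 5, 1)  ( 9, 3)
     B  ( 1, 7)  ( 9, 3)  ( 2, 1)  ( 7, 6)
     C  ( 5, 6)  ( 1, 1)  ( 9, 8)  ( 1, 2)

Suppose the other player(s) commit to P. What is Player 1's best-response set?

argmax u_1 = {C}

u_1(A vs P) = 2
u_1(B vs P) = 1
u_1(C vs P) = 5
max payoff 5 at {C}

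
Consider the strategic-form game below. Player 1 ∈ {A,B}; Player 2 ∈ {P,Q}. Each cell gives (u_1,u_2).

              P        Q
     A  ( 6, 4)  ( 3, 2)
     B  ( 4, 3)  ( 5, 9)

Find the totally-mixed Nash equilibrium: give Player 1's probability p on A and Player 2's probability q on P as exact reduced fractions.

P1 mixes 3/4 on A; P2 mixes 1/2 on P

P1 indiff ⇒ q·6+(1-q)·3 = q·4+(1-q)·5 ⇒ q(2) = (1-q)(2) ⇒ q = 1/2
P2 indiff ⇒ p·4+(1-p)·3 = p·2+(1-p)·9 ⇒ p(2) = (1-p)(6) ⇒ p = 3/4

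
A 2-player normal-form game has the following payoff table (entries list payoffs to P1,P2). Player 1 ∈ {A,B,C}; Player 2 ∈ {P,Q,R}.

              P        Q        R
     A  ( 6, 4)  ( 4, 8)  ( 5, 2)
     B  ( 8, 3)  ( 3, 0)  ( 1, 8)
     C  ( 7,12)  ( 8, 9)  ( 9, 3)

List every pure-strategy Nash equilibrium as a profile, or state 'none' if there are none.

No pure NE.

(A,P): not NE [P1→B gives 8>6; P2→Q gives 8>4]
(A,Q): not NE [P1→C gives 8>4]
(A,R): not NE [P1→C gives 9>5; P2→Q gives 8>2]
(B,P): not NE [P2→R gives 8>3]
(B,Q): not NE [P1→C gives 8>3; P2→R gives 8>0]
(B,R): not NE [P1→C gives 9>1]
(C,P): not NE [P1→B gives 8>7]
(C,Q): not NE [P2→P gives 12>9]
(C,R): not NE [P2→P gives 12>3]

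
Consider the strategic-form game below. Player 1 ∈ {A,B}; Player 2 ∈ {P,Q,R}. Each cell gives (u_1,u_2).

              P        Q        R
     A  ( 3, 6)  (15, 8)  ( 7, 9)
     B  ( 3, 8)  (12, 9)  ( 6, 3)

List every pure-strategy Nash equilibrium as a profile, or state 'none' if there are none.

(A,P): not NE [P2→R gives 9>6]
(A,Q): not NE [P2→R gives 9>8]
(A,R): NE
(B,P): not NE [P2→Q gives 9>8]
(B,Q): not NE [P1→A gives 15>12]
(B,R): not NE [P1→A gives 7>6; P2→Q gives 9>3]

NE set: (A,R)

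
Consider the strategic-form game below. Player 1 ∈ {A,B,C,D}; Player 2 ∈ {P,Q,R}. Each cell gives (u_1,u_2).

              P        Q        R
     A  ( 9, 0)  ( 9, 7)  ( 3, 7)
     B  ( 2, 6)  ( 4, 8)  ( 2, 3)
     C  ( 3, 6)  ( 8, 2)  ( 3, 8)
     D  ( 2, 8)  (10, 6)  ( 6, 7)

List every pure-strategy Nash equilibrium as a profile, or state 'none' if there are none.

(A,P): not NE [P2→R gives 7>0]
(A,Q): not NE [P1→D gives 10>9]
(A,R): not NE [P1→D gives 6>3]
(B,P): not NE [P1→A gives 9>2; P2→Q gives 8>6]
(B,Q): not NE [P1→D gives 10>4]
(B,R): not NE [P1→D gives 6>2; P2→Q gives 8>3]
(C,P): not NE [P1→A gives 9>3; P2→R gives 8>6]
(C,Q): not NE [P1→D gives 10>8; P2→R gives 8>2]
(C,R): not NE [P1→D gives 6>3]
(D,P): not NE [P1→A gives 9>2]
(D,Q): not NE [P2→P gives 8>6]
(D,R): not NE [P2→P gives 8>7]

No pure NE.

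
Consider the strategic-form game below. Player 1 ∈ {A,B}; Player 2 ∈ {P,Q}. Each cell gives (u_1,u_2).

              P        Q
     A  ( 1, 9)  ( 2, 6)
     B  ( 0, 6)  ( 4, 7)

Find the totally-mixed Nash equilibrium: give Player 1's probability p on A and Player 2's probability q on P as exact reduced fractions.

P1 indiff ⇒ q·1+(1-q)·2 = q·0+(1-q)·4 ⇒ q(1) = (1-q)(2) ⇒ q = 2/3
P2 indiff ⇒ p·9+(1-p)·6 = p·6+(1-p)·7 ⇒ p(3) = (1-p)(1) ⇒ p = 1/4

p=1/4, q=2/3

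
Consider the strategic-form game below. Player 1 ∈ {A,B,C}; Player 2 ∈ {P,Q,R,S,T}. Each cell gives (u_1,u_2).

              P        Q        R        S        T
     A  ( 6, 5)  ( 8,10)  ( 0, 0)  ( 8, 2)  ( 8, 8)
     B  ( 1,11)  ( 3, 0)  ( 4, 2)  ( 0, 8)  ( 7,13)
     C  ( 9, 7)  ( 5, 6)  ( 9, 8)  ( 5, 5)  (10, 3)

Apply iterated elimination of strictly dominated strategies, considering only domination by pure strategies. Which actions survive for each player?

P1 drop B (C beats it: P:9>1 Q:5>3 R:9>4 S:5>0 T:10>7)
P2 drop S (P beats it: A:5>2 C:7>5)
P2 drop T (Q beats it: A:10>8 C:6>3)
P1→{A,C} P2→{P,Q,R}

Remaining: P1:{A,C} P2:{P,Q,R}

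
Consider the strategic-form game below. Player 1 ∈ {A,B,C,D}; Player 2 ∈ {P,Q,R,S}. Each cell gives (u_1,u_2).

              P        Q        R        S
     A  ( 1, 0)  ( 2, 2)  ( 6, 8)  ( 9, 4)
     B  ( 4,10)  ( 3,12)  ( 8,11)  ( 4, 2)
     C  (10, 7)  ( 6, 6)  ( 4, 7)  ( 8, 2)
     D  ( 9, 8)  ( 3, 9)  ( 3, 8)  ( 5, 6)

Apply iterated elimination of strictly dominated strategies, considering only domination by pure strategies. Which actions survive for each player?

Remaining: P1:{B,C} P2:{P,Q,R}

P1 drop D (C beats it: P:10>9 Q:6>3 R:4>3 S:8>5)
P2 drop S (R beats it: A:8>4 B:11>2 C:7>2)
P1 drop A (B beats it: P:4>1 Q:3>2 R:8>6)
P1→{B,C} P2→{P,Q,R}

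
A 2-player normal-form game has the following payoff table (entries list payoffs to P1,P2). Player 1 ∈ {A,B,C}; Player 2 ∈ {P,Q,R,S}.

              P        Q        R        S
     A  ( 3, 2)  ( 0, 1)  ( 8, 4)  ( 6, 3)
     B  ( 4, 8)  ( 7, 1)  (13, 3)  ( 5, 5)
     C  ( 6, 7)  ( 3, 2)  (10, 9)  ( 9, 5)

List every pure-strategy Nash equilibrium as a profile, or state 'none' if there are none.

PSNE: ∅

(A,P): not NE [P1→C gives 6>3; P2→R gives 4>2]
(A,Q): not NE [P1→B gives 7>0; P2→R gives 4>1]
(A,R): not NE [P1→B gives 13>8]
(A,S): not NE [P1→C gives 9>6; P2→R gives 4>3]
(B,P): not NE [P1→C gives 6>4]
(B,Q): not NE [P2→P gives 8>1]
(B,R): not NE [P2→P gives 8>3]
(B,S): not NE [P1→C gives 9>5; P2→P gives 8>5]
(C,P): not NE [P2→R gives 9>7]
(C,Q): not NE [P1→B gives 7>3; P2→R gives 9>2]
(C,R): not NE [P1→B gives 13>10]
(C,S): not NE [P2→R gives 9>5]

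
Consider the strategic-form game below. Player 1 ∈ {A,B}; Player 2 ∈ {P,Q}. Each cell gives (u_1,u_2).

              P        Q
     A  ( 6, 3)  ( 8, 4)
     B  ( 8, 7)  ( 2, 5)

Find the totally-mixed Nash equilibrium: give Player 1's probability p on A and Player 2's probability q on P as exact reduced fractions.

P1 indiff ⇒ q·6+(1-q)·8 = q·8+(1-q)·2 ⇒ q(-2) = (1-q)(-6) ⇒ q = 3/4
P2 indiff ⇒ p·3+(1-p)·7 = p·4+(1-p)·5 ⇒ p(-1) = (1-p)(-2) ⇒ p = 2/3

(p,q) = (2/3, 3/4)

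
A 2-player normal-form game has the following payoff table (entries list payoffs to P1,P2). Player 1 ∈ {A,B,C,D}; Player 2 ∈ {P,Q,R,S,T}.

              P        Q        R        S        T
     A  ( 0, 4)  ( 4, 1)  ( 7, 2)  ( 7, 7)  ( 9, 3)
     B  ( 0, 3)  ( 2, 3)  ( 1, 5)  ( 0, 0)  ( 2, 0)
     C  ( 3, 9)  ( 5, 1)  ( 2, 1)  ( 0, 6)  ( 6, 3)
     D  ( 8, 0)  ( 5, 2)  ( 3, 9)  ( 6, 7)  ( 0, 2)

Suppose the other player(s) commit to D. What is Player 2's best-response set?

u_2(P vs D) = 0
u_2(Q vs D) = 2
u_2(R vs D) = 9
u_2(S vs D) = 7
u_2(T vs D) = 2
max payoff 9 at {R}

BR_2 = {R}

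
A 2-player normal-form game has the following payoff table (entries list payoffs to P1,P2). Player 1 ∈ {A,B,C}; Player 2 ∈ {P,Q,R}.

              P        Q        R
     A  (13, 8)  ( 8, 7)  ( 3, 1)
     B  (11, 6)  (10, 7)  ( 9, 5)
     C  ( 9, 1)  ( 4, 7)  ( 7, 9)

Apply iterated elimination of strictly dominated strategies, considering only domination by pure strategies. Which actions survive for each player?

P1 drop C (B beats it: P:11>9 Q:10>4 R:9>7)
P2 drop R (P beats it: A:8>1 B:6>5)
P1→{A,B} P2→{P,Q}

Remaining: P1:{A,B} P2:{P,Q}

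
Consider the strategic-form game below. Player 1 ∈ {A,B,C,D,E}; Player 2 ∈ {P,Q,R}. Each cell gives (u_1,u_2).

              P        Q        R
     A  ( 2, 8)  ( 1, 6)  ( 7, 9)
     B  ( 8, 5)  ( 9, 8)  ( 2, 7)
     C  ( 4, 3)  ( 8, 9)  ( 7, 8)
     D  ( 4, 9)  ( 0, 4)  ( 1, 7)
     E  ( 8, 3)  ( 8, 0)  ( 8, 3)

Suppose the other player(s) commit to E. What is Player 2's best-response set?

P2 best: {P,R}

u_2(P vs E) = 3
u_2(Q vs E) = 0
u_2(R vs E) = 3
max payoff 3 at {P,R}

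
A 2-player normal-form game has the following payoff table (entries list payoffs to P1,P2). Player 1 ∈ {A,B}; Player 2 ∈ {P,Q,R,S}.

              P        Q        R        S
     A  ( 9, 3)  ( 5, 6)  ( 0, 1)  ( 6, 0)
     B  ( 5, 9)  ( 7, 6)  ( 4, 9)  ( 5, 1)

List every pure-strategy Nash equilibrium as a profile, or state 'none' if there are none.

(A,P): not NE [P2→Q gives 6>3]
(A,Q): not NE [P1→B gives 7>5]
(A,R): not NE [P1→B gives 4>0; P2→Q gives 6>1]
(A,S): not NE [P2→Q gives 6>0]
(B,P): not NE [P1→A gives 9>5]
(B,Q): not NE [P2→R gives 9>6]
(B,R): NE
(B,S): not NE [P1→A gives 6>5; P2→R gives 9>1]

Nash profiles: (B,R)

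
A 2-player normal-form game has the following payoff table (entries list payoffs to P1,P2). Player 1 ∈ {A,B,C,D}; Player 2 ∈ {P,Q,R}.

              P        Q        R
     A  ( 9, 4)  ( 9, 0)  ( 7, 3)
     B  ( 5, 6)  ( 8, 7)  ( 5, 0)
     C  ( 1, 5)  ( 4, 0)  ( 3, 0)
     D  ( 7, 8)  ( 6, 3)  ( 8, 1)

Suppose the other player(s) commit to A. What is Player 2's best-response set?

u_2(P vs A) = 4
u_2(Q vs A) = 0
u_2(R vs A) = 3
max payoff 4 at {P}

P2 best: {P}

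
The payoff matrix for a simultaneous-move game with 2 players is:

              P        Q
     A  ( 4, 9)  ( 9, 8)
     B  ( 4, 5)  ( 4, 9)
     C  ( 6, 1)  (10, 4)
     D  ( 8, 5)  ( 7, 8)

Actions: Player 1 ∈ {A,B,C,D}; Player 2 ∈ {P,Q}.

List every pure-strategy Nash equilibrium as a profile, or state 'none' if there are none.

Nash profiles: (C,Q)

(A,P): not NE [P1→D gives 8>4]
(A,Q): not NE [P1→C gives 10>9; P2→P gives 9>8]
(B,P): not NE [P1→D gives 8>4; P2→Q gives 9>5]
(B,Q): not NE [P1→C gives 10>4]
(C,P): not NE [P1→D gives 8>6; P2→Q gives 4>1]
(C,Q): NE
(D,P): not NE [P2→Q gives 8>5]
(D,Q): not NE [P1→C gives 10>7]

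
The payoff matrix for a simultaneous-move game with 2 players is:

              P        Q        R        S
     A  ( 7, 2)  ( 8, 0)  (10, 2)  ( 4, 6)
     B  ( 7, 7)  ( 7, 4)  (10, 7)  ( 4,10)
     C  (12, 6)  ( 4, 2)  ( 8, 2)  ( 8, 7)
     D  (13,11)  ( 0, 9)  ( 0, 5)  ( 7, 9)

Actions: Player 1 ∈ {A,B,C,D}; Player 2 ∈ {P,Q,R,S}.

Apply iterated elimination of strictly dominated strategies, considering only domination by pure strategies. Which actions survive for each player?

Remaining: P1:{C,D} P2:{P,S}

P2 drop Q (P beats it: A:2>0 B:7>4 C:6>2 D:11>9)
P2 drop R (S beats it: A:6>2 B:10>7 C:7>2 D:9>5)
P1 drop A (C beats it: P:12>7 S:8>4)
P1 drop B (C beats it: P:12>7 S:8>4)
P1→{C,D} P2→{P,S}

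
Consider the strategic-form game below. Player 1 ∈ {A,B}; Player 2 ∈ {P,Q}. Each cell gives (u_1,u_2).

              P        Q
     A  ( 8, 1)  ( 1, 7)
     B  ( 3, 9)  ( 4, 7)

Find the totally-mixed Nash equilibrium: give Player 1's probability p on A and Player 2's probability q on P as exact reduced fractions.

P1 mixes 1/4 on A; P2 mixes 3/8 on P

P1 indiff ⇒ q·8+(1-q)·1 = q·3+(1-q)·4 ⇒ q(5) = (1-q)(3) ⇒ q = 3/8
P2 indiff ⇒ p·1+(1-p)·9 = p·7+(1-p)·7 ⇒ p(-6) = (1-p)(-2) ⇒ p = 1/4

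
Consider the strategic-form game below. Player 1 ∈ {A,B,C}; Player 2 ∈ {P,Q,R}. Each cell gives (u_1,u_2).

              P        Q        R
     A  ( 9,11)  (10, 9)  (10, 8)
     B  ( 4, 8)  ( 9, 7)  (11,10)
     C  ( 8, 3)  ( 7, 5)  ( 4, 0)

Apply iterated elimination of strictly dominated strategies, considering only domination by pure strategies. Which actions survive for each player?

P1 drop C (A beats it: P:9>8 Q:10>7 R:10>4)
P2 drop Q (P beats it: A:11>9 B:8>7)
P1→{A,B} P2→{P,R}

Survivors P1:{A,B} P2:{P,R}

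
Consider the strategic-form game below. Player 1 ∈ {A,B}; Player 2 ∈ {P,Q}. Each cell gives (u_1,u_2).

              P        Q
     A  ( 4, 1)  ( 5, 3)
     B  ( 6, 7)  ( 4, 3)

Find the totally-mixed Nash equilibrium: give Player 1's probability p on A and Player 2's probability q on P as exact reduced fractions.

P1 indiff ⇒ q·4+(1-q)·5 = q·6+(1-q)·4 ⇒ q(-2) = (1-q)(-1) ⇒ q = 1/3
P2 indiff ⇒ p·1+(1-p)·7 = p·3+(1-p)·3 ⇒ p(-2) = (1-p)(-4) ⇒ p = 2/3

(p,q) = (2/3, 1/3)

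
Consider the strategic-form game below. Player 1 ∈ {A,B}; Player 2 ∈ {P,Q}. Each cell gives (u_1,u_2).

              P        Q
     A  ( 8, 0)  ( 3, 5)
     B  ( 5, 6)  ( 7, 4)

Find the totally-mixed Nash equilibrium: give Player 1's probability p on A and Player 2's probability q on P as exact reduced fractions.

p=2/7, q=4/7

P1 indiff ⇒ q·8+(1-q)·3 = q·5+(1-q)·7 ⇒ q(3) = (1-q)(4) ⇒ q = 4/7
P2 indiff ⇒ p·0+(1-p)·6 = p·5+(1-p)·4 ⇒ p(-5) = (1-p)(-2) ⇒ p = 2/7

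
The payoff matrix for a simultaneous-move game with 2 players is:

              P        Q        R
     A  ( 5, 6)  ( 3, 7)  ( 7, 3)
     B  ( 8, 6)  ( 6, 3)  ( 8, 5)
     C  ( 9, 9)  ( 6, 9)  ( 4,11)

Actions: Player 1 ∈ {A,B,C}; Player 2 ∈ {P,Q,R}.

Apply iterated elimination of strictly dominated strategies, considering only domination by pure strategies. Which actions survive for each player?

IESDS → P1:{B,C} P2:{P,R}

P1 drop A (B beats it: P:8>5 Q:6>3 R:8>7)
P2 drop Q (R beats it: B:5>3 C:11>9)
P1→{B,C} P2→{P,R}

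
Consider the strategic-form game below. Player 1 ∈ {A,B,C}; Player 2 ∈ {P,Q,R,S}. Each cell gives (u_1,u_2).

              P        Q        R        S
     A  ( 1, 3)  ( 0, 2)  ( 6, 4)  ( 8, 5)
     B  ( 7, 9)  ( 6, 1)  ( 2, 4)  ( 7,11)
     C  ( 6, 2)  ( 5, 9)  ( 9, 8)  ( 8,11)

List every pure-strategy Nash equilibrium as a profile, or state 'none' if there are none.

Nash profiles: (A,S), (C,S)

(A,P): not NE [P1→B gives 7>1; P2→S gives 5>3]
(A,Q): not NE [P1→B gives 6>0; P2→S gives 5>2]
(A,R): not NE [P1→C gives 9>6; P2→S gives 5>4]
(A,S): NE
(B,P): not NE [P2→S gives 11>9]
(B,Q): not NE [P2→S gives 11>1]
(B,R): not NE [P1→C gives 9>2; P2→S gives 11>4]
(B,S): not NE [P1→C gives 8>7]
(C,P): not NE [P1→B gives 7>6; P2→S gives 11>2]
(C,Q): not NE [P1→B gives 6>5; P2→S gives 11>9]
(C,R): not NE [P2→S gives 11>8]
(C,S): NE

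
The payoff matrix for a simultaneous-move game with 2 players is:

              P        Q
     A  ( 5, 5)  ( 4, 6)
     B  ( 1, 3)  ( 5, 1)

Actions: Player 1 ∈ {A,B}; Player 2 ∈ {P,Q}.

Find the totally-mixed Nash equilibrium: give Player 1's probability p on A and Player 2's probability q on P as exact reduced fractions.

P1 indiff ⇒ q·5+(1-q)·4 = q·1+(1-q)·5 ⇒ q(4) = (1-q)(1) ⇒ q = 1/5
P2 indiff ⇒ p·5+(1-p)·3 = p·6+(1-p)·1 ⇒ p(-1) = (1-p)(-2) ⇒ p = 2/3

p=2/3, q=1/5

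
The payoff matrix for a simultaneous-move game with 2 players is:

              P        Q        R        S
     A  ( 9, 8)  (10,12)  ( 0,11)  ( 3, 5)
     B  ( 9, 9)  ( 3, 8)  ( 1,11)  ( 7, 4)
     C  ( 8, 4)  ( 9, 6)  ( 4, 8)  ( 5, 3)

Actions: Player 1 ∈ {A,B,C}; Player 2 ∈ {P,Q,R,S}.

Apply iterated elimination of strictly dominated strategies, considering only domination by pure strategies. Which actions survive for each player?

P2 drop P (R beats it: A:11>8 B:11>9 C:8>4)
P2 drop S (Q beats it: A:12>5 B:8>4 C:6>3)
P1 drop B (C beats it: Q:9>3 R:4>1)
P1→{A,C} P2→{Q,R}

Survivors P1:{A,C} P2:{Q,R}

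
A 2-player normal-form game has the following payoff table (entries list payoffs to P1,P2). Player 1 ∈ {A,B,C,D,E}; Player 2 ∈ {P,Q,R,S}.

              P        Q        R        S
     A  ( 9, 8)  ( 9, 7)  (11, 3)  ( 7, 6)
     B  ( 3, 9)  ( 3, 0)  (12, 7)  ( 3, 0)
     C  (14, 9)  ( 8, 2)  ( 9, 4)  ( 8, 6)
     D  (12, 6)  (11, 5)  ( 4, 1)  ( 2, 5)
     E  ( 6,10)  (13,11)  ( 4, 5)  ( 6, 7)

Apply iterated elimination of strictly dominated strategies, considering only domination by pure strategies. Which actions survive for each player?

Remaining: P1:{C,D,E} P2:{P,Q}

P2 drop R (P beats it: A:8>3 B:9>7 C:9>4 D:6>1 E:10>5)
P1 drop B (A beats it: P:9>3 Q:9>3 S:7>3)
P2 drop S (P beats it: A:8>6 C:9>6 D:6>5 E:10>7)
P1 drop A (D beats it: P:12>9 Q:11>9)
P1→{C,D,E} P2→{P,Q}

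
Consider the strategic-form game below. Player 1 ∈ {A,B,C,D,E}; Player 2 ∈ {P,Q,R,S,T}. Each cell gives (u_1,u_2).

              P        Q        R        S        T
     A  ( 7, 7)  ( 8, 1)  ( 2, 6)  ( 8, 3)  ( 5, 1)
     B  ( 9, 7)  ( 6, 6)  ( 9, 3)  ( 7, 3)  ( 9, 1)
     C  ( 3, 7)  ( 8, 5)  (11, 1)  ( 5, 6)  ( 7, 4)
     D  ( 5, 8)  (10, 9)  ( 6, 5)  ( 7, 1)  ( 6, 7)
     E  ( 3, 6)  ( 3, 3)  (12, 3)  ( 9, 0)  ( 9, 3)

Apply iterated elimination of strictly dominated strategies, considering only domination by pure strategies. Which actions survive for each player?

IESDS → P1:{A,B,D} P2:{P,Q}

P2 drop R (P beats it: A:7>6 B:7>3 C:7>1 D:8>5 E:6>3)
P2 drop S (P beats it: A:7>3 B:7>3 C:7>6 D:8>1 E:6>0)
P2 drop T (P beats it: A:7>1 B:7>1 C:7>4 D:8>7 E:6>3)
P1 drop C (D beats it: P:5>3 Q:10>8)
P1 drop E (A beats it: P:7>3 Q:8>3)
P1→{A,B,D} P2→{P,Q}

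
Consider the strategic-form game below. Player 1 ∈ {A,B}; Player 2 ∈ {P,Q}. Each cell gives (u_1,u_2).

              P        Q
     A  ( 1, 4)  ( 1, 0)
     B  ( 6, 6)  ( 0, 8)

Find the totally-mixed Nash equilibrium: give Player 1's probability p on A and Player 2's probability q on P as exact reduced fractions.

P1 indiff ⇒ q·1+(1-q)·1 = q·6+(1-q)·0 ⇒ q(-5) = (1-q)(-1) ⇒ q = 1/6
P2 indiff ⇒ p·4+(1-p)·6 = p·0+(1-p)·8 ⇒ p(4) = (1-p)(2) ⇒ p = 1/3

P1 mixes 1/3 on A; P2 mixes 1/6 on P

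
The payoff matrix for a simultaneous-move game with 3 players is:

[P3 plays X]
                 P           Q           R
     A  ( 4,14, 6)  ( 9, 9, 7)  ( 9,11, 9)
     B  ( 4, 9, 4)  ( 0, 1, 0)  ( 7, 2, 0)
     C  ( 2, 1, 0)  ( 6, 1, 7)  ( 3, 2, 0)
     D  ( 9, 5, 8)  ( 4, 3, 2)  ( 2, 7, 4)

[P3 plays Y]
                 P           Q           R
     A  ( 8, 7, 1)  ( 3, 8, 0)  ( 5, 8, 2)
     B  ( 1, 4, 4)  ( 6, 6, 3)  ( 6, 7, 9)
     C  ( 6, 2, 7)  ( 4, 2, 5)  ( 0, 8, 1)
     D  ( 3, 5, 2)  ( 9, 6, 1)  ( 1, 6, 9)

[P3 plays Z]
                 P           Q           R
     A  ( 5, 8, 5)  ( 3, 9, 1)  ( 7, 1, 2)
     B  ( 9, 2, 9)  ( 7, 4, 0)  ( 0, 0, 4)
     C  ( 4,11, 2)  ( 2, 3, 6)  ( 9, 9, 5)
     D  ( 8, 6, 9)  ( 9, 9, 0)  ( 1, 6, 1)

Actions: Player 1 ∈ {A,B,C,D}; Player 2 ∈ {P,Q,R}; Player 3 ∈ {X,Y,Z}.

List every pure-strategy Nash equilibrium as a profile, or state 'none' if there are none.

(A,P,X): not NE [P1→D gives 9>4]
(A,P,Y): not NE [P2→R gives 8>7; P3→X gives 6>1]
(A,P,Z): not NE [P1→B gives 9>5; P2→Q gives 9>8; P3→X gives 6>5]
(A,Q,X): not NE [P2→P gives 14>9]
(A,Q,Y): not NE [P1→D gives 9>3; P3→X gives 7>0]
(A,Q,Z): not NE [P1→D gives 9>3; P3→X gives 7>1]
(A,R,X): not NE [P2→P gives 14>11]
(A,R,Y): not NE [P1→B gives 6>5; P3→X gives 9>2]
(A,R,Z): not NE [P1→C gives 9>7; P2→Q gives 9>1; P3→X gives 9>2]
(B,P,X): not NE [P1→D gives 9>4; P3→Z gives 9>4]
(B,P,Y): not NE [P1→A gives 8>1; P2→R gives 7>4; P3→Z gives 9>4]
(B,P,Z): not NE [P2→Q gives 4>2]
(B,Q,X): not NE [P1→A gives 9>0; P2→P gives 9>1; P3→Y gives 3>0]
(B,Q,Y): not NE [P1→D gives 9>6; P2→R gives 7>6]
(B,Q,Z): not NE [P1→D gives 9>7; P3→Y gives 3>0]
(B,R,X): not NE [P1→A gives 9>7; P2→P gives 9>2; P3→Y gives 9>0]
(B,R,Y): NE
(B,R,Z): not NE [P1→C gives 9>0; P2→Q gives 4>0; P3→Y gives 9>4]
(C,P,X): not NE [P1→D gives 9>2; P2→R gives 2>1; P3→Y gives 7>0]
(C,P,Y): not NE [P1→A gives 8>6; P2→R gives 8>2]
(C,P,Z): not NE [P1→B gives 9>4; P3→Y gives 7>2]
(C,Q,X): not NE [P1→A gives 9>6; P2→R gives 2>1]
(C,Q,Y): not NE [P1→D gives 9>4; P2→R gives 8>2; P3→X gives 7>5]
(C,Q,Z): not NE [P1→D gives 9>2; P2→P gives 11>3; P3→X gives 7>6]
(C,R,X): not NE [P1→A gives 9>3; P3→Z gives 5>0]
(C,R,Y): not NE [P1→B gives 6>0; P3→Z gives 5>1]
(C,R,Z): not NE [P2→P gives 11>9]
(D,P,X): not NE [P2→R gives 7>5; P3→Z gives 9>8]
(D,P,Y): not NE [P1→A gives 8>3; P2→R gives 6>5; P3→Z gives 9>2]
(D,P,Z): not NE [P1→B gives 9>8; P2→Q gives 9>6]
(D,Q,X): not NE [P1→A gives 9>4; P2→R gives 7>3]
(D,Q,Y): not NE [P3→X gives 2>1]
(D,Q,Z): not NE [P3→X gives 2>0]
(D,R,X): not NE [P1→A gives 9>2; P3→Y gives 9>4]
(D,R,Y): not NE [P1→B gives 6>1]
(D,R,Z): not NE [P1→C gives 9>1; P2→Q gives 9>6; P3→Y gives 9>1]

NE set: (B,R,Y)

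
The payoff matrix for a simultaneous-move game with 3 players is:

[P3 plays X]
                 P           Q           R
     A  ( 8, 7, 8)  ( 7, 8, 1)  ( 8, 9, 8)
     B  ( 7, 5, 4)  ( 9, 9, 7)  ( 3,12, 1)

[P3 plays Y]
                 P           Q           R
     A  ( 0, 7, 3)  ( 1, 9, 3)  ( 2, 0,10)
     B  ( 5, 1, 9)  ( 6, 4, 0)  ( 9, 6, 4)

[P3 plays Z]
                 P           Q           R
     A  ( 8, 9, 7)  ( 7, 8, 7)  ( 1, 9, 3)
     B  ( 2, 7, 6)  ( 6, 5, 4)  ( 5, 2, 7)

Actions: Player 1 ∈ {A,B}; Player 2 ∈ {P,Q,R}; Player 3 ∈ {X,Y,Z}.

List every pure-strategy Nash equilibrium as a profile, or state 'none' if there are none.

(A,P,X): not NE [P2→R gives 9>7]
(A,P,Y): not NE [P1→B gives 5>0; P2→Q gives 9>7; P3→X gives 8>3]
(A,P,Z): not NE [P3→X gives 8>7]
(A,Q,X): not NE [P1→B gives 9>7; P2→R gives 9>8; P3→Z gives 7>1]
(A,Q,Y): not NE [P1→B gives 6>1; P3→Z gives 7>3]
(A,Q,Z): not NE [P2→R gives 9>8]
(A,R,X): not NE [P3→Y gives 10>8]
(A,R,Y): not NE [P1→B gives 9>2; P2→Q gives 9>0]
(A,R,Z): not NE [P1→B gives 5>1; P3→Y gives 10>3]
(B,P,X): not NE [P1→A gives 8>7; P2→R gives 12>5; P3→Y gives 9>4]
(B,P,Y): not NE [P2→R gives 6>1]
(B,P,Z): not NE [P1→A gives 8>2; P3→Y gives 9>6]
(B,Q,X): not NE [P2→R gives 12>9]
(B,Q,Y): not NE [P2→R gives 6>4; P3→X gives 7>0]
(B,Q,Z): not NE [P1→A gives 7>6; P2→P gives 7>5; P3→X gives 7>4]
(B,R,X): not NE [P1→A gives 8>3; P3→Z gives 7>1]
(B,R,Y): not NE [P3→Z gives 7>4]
(B,R,Z): not NE [P2→P gives 7>2]

Equilibria: none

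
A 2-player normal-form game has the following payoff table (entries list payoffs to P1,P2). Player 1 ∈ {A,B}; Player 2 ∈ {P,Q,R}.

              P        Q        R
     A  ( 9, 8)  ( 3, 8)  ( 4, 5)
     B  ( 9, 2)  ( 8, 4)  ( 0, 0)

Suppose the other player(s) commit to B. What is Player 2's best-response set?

u_2(P vs B) = 2
u_2(Q vs B) = 4
u_2(R vs B) = 0
max payoff 4 at {Q}

argmax u_2 = {Q}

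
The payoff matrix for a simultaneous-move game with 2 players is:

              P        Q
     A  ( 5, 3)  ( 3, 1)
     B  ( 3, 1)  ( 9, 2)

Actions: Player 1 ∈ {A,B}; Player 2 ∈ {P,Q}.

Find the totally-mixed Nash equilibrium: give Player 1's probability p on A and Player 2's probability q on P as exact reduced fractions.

P1 indiff ⇒ q·5+(1-q)·3 = q·3+(1-q)·9 ⇒ q(2) = (1-q)(6) ⇒ q = 3/4
P2 indiff ⇒ p·3+(1-p)·1 = p·1+(1-p)·2 ⇒ p(2) = (1-p)(1) ⇒ p = 1/3

P1 mixes 1/3 on A; P2 mixes 3/4 on P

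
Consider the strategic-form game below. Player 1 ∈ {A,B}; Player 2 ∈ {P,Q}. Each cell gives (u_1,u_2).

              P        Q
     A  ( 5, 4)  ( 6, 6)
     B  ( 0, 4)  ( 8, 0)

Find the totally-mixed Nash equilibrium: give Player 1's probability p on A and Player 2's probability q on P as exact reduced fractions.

P1 indiff ⇒ q·5+(1-q)·6 = q·0+(1-q)·8 ⇒ q(5) = (1-q)(2) ⇒ q = 2/7
P2 indiff ⇒ p·4+(1-p)·4 = p·6+(1-p)·0 ⇒ p(-2) = (1-p)(-4) ⇒ p = 2/3

P1 mixes 2/3 on A; P2 mixes 2/7 on P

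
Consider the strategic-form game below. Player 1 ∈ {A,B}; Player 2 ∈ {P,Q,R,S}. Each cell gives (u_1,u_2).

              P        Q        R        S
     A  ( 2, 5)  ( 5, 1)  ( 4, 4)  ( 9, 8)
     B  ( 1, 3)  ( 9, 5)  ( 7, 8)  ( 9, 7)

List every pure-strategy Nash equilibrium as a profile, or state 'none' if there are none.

(A,P): not NE [P2→S gives 8>5]
(A,Q): not NE [P1→B gives 9>5; P2→S gives 8>1]
(A,R): not NE [P1→B gives 7>4; P2→S gives 8>4]
(A,S): NE
(B,P): not NE [P1→A gives 2>1; P2→R gives 8>3]
(B,Q): not NE [P2→R gives 8>5]
(B,R): NE
(B,S): not NE [P2→R gives 8>7]

NE set: (A,S), (B,R)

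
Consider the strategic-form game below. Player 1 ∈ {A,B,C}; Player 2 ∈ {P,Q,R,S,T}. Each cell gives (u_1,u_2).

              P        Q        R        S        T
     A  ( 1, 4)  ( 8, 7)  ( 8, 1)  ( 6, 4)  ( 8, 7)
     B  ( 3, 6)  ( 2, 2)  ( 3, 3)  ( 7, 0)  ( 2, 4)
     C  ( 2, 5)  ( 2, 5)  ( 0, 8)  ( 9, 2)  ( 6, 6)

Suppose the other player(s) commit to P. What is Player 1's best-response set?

argmax u_1 = {B}

u_1(A vs P) = 1
u_1(B vs P) = 3
u_1(C vs P) = 2
max payoff 3 at {B}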